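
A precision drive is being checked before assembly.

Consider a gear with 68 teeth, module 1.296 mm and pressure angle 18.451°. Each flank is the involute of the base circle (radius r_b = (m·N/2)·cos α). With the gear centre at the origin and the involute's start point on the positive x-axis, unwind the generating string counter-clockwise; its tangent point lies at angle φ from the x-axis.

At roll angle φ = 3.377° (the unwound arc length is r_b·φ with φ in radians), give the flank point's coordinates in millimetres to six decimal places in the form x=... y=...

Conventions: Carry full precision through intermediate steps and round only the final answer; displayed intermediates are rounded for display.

single-mesh involute tooth geometry (68T wheel at module 1.296)
pitch radius r_p = m·N/2 = 1.296·68/2 = 44.064000
base radius r_b = r_p·cos α = 44.064000·cos 18.451° = 41.798876
roll angle φ = 3.377° = 0.05893977 rad
x = r_b·(cos φ + φ·sin φ) = 41.871415
y = r_b·(sin φ − φ·cos φ) = 0.002852

x=41.871415 y=0.002852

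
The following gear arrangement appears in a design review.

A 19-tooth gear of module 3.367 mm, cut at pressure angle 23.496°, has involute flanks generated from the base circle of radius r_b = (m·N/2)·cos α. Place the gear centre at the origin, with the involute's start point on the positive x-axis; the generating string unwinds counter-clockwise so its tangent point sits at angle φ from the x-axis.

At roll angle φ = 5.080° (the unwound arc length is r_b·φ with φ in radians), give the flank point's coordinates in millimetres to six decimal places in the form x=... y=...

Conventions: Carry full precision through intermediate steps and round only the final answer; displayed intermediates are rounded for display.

single-mesh involute tooth geometry (19T wheel at module 3.367)
pitch radius r_p = m·N/2 = 3.367·19/2 = 31.986500
base radius r_b = r_p·cos α = 31.986500·cos 23.496° = 29.334432
roll angle φ = 5.080° = 0.08866273 rad
x = r_b·(cos φ + φ·sin φ) = 29.449506
y = r_b·(sin φ − φ·cos φ) = 0.006810

x=29.449506 y=0.006810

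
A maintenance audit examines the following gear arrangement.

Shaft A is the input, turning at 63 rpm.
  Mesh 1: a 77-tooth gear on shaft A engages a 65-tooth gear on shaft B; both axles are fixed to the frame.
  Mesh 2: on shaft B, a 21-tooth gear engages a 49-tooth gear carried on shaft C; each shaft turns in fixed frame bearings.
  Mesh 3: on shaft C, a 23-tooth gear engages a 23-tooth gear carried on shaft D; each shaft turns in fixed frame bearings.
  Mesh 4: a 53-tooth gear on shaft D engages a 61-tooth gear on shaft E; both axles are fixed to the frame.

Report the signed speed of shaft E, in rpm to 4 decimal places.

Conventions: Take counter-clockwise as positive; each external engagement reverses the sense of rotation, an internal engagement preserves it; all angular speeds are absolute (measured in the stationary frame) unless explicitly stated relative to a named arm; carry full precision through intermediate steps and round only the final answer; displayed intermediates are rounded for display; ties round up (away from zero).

topology: fixed-axis compound train — 4 meshes, A→E
mesh 1 [77T→65T]: ω = 63.0000×77/65 = 74.6308 rpm, sense flips to −
mesh 2 [21T→49T]: ω = 74.6308×21/49 = 31.9846 rpm, sense flips to +
mesh 3 [23T→23T]: ω = 31.9846×23/23 = 31.9846 rpm, sense flips to −
mesh 4 [53T→61T]: ω = 31.9846×53/61 = 27.7899 rpm, sense flips to +
signed output speed = +27.7899 rpm

+27.7899 rpm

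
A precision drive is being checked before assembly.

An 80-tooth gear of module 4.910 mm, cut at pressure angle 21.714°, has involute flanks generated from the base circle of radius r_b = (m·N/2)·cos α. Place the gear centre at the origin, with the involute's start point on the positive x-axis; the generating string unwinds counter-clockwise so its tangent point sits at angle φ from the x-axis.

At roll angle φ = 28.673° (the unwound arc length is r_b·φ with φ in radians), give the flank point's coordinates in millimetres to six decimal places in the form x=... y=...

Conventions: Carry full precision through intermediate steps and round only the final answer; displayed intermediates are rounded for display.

x=203.901149 y=7.433470

topology: single-mesh involute geometry — m = 4.910, N = 80
pitch radius r_p = m·N/2 = 4.910·80/2 = 196.400000
base radius r_b = r_p·cos α = 196.400000·cos 21.714° = 182.463888
roll angle φ = 28.673° = 0.50043826 rad
x = r_b·(cos φ + φ·sin φ) = 203.901149
y = r_b·(sin φ − φ·cos φ) = 7.433470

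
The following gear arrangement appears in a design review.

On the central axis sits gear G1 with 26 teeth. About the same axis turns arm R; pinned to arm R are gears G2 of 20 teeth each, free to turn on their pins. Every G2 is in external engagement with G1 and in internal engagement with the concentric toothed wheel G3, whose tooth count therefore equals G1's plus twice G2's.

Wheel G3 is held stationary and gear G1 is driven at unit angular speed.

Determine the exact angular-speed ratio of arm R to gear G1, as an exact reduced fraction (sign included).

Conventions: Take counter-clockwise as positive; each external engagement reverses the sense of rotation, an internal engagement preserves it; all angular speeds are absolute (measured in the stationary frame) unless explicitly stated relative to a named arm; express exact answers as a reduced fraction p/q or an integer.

13/46

class = planetary set [G3 = 26+2·20 = 66; Willis about the carrier]
ring teeth: 26 + 2·20 = 66
26(ω_sun−ω_arm) = −66(ω_ring−ω_arm),  ω_ring = 0, ω_sun = 1
26(1−ω_arm) = −66(0−ω_arm)  ⇒  92·ω_arm = 26  ⇒  ω_arm = 13/46
ω_out/ω_in = 13/46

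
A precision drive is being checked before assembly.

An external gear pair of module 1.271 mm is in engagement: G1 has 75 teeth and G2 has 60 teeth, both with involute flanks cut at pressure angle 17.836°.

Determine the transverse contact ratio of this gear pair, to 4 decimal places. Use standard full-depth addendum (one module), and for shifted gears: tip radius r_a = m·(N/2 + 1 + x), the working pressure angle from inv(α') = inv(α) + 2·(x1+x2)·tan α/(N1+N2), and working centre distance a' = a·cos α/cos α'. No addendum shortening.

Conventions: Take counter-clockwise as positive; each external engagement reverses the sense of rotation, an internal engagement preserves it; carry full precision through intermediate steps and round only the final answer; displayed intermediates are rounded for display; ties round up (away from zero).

class = single-mesh tooth geometry [involute pair 75T × 60T, m = 1.271]
base radii: r_b1 = 45.371703, r_b2 = 36.297363
tip radii: r_a1 = 48.933500, r_a2 = 39.401000
no profile shift: α' = α, a' = a
action lengths: √(r_a1²−r_b1²) = 18.327464, √(r_a2²−r_b2²) = 15.327761
base pitch p_b = π·m·cos α = 3.801051
CR = (18.327464 + 15.327761 − 85.792500·sin 17.83600°)/3.801051 = 1.940921
contact ratio ≈ 1.9409

1.9409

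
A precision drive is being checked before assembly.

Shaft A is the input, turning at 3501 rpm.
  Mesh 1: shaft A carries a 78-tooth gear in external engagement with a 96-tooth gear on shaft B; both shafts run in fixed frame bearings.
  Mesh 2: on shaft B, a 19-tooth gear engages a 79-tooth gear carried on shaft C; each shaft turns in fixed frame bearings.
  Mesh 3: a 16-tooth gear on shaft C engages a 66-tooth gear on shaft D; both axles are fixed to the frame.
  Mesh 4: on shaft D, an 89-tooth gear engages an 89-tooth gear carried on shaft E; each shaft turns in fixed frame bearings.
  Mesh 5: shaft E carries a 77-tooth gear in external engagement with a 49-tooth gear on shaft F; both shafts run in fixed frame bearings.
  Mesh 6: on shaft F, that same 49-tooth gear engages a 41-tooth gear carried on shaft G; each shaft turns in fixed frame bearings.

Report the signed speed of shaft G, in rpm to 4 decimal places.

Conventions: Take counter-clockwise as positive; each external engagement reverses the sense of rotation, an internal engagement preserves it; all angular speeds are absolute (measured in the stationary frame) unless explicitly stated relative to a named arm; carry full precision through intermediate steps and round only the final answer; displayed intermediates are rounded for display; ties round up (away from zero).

class = fixed-axis compound train [6 meshes; 6 ratios multiply, 6 sense flips]
mesh 1 [78T→96T]: ω = 3501.0000×78/96 = 2844.5625 rpm, sense flips to −
mesh 2 [19T→79T]: ω = 2844.5625×19/79 = 684.1353 rpm, sense flips to +
mesh 3 [16T→66T]: ω = 684.1353×16/66 = 165.8510 rpm, sense flips to −
mesh 4 [89T→89T]: ω = 165.8510×89/89 = 165.8510 rpm, sense flips to +
mesh 5 [77T→49T]: ω = 165.8510×77/49 = 260.6230 rpm, sense flips to −
mesh 6 [49T→41T]: ω = 260.6230×49/41 = 311.4762 rpm, sense flips to +
signed output speed = +311.4762 rpm

+311.4762 rpm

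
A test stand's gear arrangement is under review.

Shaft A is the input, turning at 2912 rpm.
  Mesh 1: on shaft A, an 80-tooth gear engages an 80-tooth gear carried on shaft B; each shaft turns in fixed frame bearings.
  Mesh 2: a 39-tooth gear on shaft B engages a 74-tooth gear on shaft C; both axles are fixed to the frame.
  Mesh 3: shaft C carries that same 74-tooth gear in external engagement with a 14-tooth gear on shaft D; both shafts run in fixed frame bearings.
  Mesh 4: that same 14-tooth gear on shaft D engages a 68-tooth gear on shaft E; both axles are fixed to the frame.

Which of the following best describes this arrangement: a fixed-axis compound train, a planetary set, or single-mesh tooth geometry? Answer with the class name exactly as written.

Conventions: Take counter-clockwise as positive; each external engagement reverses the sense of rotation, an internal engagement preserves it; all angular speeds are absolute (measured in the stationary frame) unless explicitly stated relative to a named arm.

fixed-axis compound train

topology: fixed-axis compound train — 4 meshes, A→E
classification: fixed-axis compound train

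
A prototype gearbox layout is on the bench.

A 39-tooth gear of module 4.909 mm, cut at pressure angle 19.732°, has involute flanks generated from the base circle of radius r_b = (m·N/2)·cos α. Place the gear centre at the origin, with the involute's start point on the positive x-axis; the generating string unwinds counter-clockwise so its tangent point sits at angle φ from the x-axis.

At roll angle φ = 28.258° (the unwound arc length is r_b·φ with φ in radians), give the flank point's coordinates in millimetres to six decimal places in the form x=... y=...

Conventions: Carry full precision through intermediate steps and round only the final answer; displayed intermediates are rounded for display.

recognized (one wheel, involute flank): single-mesh tooth geometry, m = 4.909, N = 39
pitch radius r_p = m·N/2 = 4.909·39/2 = 95.725500
base radius r_b = r_p·cos α = 95.725500·cos 19.732° = 90.104702
roll angle φ = 28.258° = 0.49319514 rad
x = r_b·(cos φ + φ·sin φ) = 100.405856
y = r_b·(sin φ − φ·cos φ) = 3.516266

x=100.405856 y=3.516266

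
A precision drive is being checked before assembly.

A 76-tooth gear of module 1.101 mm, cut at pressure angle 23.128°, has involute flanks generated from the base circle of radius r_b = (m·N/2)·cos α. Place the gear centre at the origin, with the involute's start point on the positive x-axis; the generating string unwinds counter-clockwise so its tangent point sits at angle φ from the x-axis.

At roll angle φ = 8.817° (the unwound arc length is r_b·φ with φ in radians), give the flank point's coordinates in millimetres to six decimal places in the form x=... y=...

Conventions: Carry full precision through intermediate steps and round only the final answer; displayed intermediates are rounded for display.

class = single-mesh tooth geometry [base-circle involute, m = 1.101, 76T]
pitch radius r_p = m·N/2 = 1.101·76/2 = 41.838000
base radius r_b = r_p·cos α = 41.838000·cos 23.128° = 38.475466
roll angle φ = 8.817° = 0.15388568 rad
x = r_b·(cos φ + φ·sin φ) = 38.928337
y = r_b·(sin φ − φ·cos φ) = 0.046626

x=38.928337 y=0.046626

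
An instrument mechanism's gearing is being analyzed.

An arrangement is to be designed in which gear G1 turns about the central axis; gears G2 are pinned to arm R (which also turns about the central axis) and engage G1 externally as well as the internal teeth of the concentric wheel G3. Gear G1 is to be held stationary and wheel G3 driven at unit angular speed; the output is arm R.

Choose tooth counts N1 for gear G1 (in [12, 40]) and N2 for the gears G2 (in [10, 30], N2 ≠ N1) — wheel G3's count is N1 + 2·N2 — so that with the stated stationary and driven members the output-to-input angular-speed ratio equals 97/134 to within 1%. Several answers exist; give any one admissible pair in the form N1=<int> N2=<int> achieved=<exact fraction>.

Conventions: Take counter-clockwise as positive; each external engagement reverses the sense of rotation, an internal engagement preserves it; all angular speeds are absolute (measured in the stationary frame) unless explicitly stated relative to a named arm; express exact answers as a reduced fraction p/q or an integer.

N1=37 N2=30 achieved=97/134

design class (target 97/134): planetary set
Willis with ω_sun = 0: ω_arm/ω_ring = N3/(N1+N3); set equal to 97/134  ⇒  N3/N1 = (97/134)/(1 − 97/134) = 97/37
N3 = N1 + 2·N2  ⇒  N2/N1 = (N3/N1 − 1)/2 = (97/37 − 1)/2 = 30/37
smallest multiple with N1 ≥ 12 and N2 ≥ 10: k = 1  ⇒  N1 = 1·37 = 37, N2 = 1·30 = 30 (N1 ≤ 40, N2 ≤ 30, N2 ≠ N1 ✓), N3 = 37 + 2·30 = 97
check: N3/(N1+N3) with N1 = 37, N3 = 97 gives 97/134; |achieved − target| = 0 ≤ 97/13400 ✓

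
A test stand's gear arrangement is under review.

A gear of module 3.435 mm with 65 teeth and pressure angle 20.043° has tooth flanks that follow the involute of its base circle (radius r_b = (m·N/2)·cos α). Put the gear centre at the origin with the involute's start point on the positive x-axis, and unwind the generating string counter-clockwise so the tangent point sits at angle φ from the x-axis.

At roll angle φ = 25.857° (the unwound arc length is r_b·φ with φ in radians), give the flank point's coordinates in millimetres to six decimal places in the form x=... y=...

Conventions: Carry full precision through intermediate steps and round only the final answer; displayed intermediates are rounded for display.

x=115.018287 y=3.148122

topology: single-mesh involute geometry — m = 3.435, N = 65
pitch radius r_p = m·N/2 = 3.435·65/2 = 111.637500
base radius r_b = r_p·cos α = 111.637500·cos 20.043° = 104.876250
roll angle φ = 25.857° = 0.45128978 rad
x = r_b·(cos φ + φ·sin φ) = 115.018287
y = r_b·(sin φ − φ·cos φ) = 3.148122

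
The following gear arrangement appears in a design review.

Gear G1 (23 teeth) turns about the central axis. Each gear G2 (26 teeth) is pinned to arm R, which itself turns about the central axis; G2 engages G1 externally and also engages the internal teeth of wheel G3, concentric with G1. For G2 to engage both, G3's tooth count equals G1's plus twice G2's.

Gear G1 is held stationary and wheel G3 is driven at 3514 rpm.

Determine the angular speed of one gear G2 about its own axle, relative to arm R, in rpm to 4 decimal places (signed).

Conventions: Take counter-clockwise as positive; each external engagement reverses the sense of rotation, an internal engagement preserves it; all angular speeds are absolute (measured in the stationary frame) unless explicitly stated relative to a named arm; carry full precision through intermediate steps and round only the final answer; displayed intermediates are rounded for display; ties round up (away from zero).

+2378.9835 rpm

topology: planetary set — G1 23T / G2 26T / G3 75T, arm = carrier (Willis)
normalise by the input: solve with ω_ring = 1, then scale by 3514 rpm
ring teeth: 23 + 2·26 = 75
23(ω_sun−ω_arm) = −75(ω_ring−ω_arm),  ω_sun = 0, ω_ring = 1
23(0−ω_arm) = −75(1−ω_arm)  ⇒  98·ω_arm = 75  ⇒  ω_arm = 75/98
sun–planet mesh: 23·(0−75/98) = −26·(ω_p−ω_arm)  ⇒  ω_p−ω_arm = 1725/2548
scale: ω_p−ω_arm = 1725/2548 × 3514 rpm = +2378.9835 rpm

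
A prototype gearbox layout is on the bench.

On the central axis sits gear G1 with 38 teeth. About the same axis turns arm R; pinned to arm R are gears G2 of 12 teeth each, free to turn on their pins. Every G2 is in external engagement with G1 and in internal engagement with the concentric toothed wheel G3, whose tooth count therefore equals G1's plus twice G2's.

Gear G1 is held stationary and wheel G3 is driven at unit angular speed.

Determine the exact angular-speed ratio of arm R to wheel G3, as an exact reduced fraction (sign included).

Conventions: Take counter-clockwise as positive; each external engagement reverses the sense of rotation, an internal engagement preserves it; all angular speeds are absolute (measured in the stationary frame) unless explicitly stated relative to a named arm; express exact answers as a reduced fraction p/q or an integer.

recognized (axles ride arm R): planetary set, 38/12/62 teeth
ring teeth: 38 + 2·12 = 62
38(ω_sun−ω_arm) = −62(ω_ring−ω_arm),  ω_sun = 0, ω_ring = 1
38(0−ω_arm) = −62(1−ω_arm)  ⇒  100·ω_arm = 62  ⇒  ω_arm = 31/50
ω_out/ω_in = 31/50

31/50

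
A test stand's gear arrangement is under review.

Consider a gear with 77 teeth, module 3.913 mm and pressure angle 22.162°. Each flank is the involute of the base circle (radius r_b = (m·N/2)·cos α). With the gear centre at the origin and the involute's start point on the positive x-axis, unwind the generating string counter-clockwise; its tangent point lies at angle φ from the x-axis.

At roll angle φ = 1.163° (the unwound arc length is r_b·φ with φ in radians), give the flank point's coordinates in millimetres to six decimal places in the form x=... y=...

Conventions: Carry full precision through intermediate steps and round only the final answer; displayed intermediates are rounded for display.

topology: single-mesh involute geometry — m = 3.913, N = 77
pitch radius r_p = m·N/2 = 3.913·77/2 = 150.650500
base radius r_b = r_p·cos α = 150.650500·cos 22.162° = 139.520588
roll angle φ = 1.163° = 0.02029818 rad
x = r_b·(cos φ + φ·sin φ) = 139.549327
y = r_b·(sin φ − φ·cos φ) = 0.000389

x=139.549327 y=0.000389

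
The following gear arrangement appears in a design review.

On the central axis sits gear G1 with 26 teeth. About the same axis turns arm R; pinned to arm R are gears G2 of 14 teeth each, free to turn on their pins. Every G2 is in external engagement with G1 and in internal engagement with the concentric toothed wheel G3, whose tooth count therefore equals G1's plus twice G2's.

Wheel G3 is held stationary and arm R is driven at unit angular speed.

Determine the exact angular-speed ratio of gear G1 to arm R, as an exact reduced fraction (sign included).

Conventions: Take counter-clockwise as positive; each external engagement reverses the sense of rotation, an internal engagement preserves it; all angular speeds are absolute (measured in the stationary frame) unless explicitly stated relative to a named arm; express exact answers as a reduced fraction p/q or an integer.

40/13

recognized (axles ride arm R): planetary set, 26/14/54 teeth
ring teeth: 26 + 2·14 = 54
26(ω_sun−ω_arm) = −54(ω_ring−ω_arm),  ω_ring = 0, ω_arm = 1
ω_sun = 1 − (54/26)(0−1) = 40/13
ω_out/ω_in = 40/13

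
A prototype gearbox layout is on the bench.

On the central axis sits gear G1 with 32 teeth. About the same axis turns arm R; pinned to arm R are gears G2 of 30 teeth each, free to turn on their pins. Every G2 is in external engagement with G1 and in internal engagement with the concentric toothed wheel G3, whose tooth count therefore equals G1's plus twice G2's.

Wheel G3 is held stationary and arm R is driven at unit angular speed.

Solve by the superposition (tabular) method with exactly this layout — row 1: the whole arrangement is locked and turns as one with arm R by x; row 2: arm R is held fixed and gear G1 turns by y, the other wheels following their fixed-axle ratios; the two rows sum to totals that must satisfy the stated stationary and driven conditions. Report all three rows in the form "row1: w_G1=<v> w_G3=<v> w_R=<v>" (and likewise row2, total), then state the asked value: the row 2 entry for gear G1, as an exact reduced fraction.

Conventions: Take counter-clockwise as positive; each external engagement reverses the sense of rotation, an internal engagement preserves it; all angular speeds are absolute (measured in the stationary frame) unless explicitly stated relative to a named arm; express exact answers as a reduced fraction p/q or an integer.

row1: w_G1=1 w_G3=1 w_R=1
row2: w_G1=23/8 w_G3=-1 w_R=0
total: w_G1=31/8 w_G3=0 w_R=1
asked value: 23/8

planetary set (32T centre, 30T on arm, 92T internal) — Willis relation
superposition row 1 [locked train]: every member turns x
row 2 (arm held, sun turns y): ω_ring = −(32/92)·y, ω_arm = 0
boundary: total ω_ring = x − (32/92)·y = 0 and total ω_arm = x = 1  ⇒  y = 23/8, x = 1
row 2 ring = −(32/92)·23/8 = -1
totals (row 1 + row 2): sun 1 + 23/8 = 31/8, ring 1 + (-1) = 0, arm 1 + 0 = 1
asked cell (row2, sun) = 23/8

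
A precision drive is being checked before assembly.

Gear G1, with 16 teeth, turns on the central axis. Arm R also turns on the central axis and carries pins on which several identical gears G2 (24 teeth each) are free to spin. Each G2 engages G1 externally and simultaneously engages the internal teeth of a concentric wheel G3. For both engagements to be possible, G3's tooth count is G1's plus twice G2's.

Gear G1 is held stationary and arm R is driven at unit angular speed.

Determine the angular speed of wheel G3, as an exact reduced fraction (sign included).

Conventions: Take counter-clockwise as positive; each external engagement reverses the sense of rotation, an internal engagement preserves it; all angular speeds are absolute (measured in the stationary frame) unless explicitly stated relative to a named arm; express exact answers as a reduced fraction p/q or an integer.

recognized (axles ride arm R): planetary set, 16/24/64 teeth
ring teeth: 16 + 2·24 = 64
16(ω_sun−ω_arm) = −64(ω_ring−ω_arm),  ω_sun = 0, ω_arm = 1
ω_ring = 1 − (16/64)(0−1) = 5/4
exact speed ratio = 5/4

5/4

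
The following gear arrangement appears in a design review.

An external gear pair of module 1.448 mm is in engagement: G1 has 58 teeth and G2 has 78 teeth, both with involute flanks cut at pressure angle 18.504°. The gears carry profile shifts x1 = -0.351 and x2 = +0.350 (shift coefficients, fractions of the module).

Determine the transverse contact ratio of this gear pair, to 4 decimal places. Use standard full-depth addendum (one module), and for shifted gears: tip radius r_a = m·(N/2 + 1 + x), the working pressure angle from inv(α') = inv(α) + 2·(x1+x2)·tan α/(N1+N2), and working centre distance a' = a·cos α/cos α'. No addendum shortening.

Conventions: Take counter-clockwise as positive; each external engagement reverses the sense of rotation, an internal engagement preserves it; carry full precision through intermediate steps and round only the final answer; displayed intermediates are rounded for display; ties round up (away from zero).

single-mesh involute tooth geometry (58T engaging 78T at module 1.448)
base radii: r_b1 = 39.821077, r_b2 = 53.552482
tip radii: r_a1 = 42.931752, r_a2 = 58.426800
inv(α') = inv(18.504°) + 2·(-0.351+0.350)·tan α/(58+78) = 0.01171230  ⇒  α' = 18.50148°
a' = a·cos α / cos α' = 98.4640·cos 18.504°/cos 18.50148° = 98.462552
action lengths: √(r_a1²−r_b1²) = 16.044226, √(r_a2²−r_b2²) = 23.362846
base pitch p_b = π·m·cos α = 4.313848
CR = (16.044226 + 23.362846 − 98.462552·sin 18.50148°)/4.313848 = 1.892053
contact ratio ≈ 1.8921

1.8921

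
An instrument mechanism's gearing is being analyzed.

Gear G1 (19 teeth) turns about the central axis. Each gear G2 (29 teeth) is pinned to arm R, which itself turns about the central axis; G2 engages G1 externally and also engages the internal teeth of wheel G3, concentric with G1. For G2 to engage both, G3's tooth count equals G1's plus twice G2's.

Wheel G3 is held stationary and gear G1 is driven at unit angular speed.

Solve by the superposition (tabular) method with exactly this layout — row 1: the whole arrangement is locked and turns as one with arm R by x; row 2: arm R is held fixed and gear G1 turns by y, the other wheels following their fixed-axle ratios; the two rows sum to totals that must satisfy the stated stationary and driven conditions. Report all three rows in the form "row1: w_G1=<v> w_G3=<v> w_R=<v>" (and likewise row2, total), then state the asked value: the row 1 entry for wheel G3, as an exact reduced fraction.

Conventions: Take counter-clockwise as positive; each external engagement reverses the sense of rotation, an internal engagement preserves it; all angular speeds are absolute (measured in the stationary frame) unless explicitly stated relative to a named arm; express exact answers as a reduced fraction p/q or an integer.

topology: planetary set — G1 19T / G2 29T / G3 77T, arm = carrier (Willis)
row 1: whole set turns with the arm by x
row 2: sun turns y, ring = −(19/77)·y, arm 0
boundary: total ω_ring = x − (19/77)·y = 0 and total ω_sun = x + y = 1  ⇒  y = 77/96, x = 19/96
row 2 ring = −(19/77)·77/96 = -19/96
totals (row 1 + row 2): sun 19/96 + 77/96 = 1, ring 19/96 + (-19/96) = 0, arm 19/96 + 0 = 19/96
asked cell (row1, ring) = 19/96

row1: w_G1=19/96 w_G3=19/96 w_R=19/96
row2: w_G1=77/96 w_G3=-19/96 w_R=0
total: w_G1=1 w_G3=0 w_R=19/96
asked value: 19/96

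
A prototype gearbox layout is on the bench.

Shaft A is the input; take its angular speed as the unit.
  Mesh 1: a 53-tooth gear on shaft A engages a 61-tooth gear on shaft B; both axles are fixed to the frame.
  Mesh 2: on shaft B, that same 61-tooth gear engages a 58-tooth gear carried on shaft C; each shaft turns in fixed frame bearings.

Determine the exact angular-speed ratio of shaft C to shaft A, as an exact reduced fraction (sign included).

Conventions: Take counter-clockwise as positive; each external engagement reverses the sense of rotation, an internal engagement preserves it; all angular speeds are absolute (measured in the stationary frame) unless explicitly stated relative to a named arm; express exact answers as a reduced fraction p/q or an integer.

53/58

class = fixed-axis compound train [2 meshes; 2 ratios multiply, 2 sense flips]
mesh 1 [53T→61T]: running ratio 53/61, sense −
mesh 2 [61T→58T]: running ratio 53/58, sense +
ω_out/ω_in = 53/58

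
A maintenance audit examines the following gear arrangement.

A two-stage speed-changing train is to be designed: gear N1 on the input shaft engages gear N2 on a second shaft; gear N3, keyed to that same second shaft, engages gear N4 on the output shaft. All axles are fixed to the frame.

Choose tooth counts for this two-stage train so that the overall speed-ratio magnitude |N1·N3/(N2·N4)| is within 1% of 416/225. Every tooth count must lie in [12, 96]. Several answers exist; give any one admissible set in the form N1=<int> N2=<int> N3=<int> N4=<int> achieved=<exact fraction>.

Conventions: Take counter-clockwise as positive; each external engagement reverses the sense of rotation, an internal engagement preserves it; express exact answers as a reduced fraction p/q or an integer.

design class (target 416/225): fixed-axis compound train
target = 416/225 in lowest terms: an exact hit needs N1·N3 = k·416 and N2·N4 = k·225 for one integer k, every count in [12, 96]; additionally prefer no 1:1 stage (N1 ≠ N2, N3 ≠ N4)
k = 1: N1·N3 = 416 = 13·32, N2·N4 = 225 = 15·15
achieved = 13·32/(15·15) = 416/225; |achieved − target| = 0 ≤ 104/5625 ✓

N1=13 N2=15 N3=32 N4=15 achieved=416/225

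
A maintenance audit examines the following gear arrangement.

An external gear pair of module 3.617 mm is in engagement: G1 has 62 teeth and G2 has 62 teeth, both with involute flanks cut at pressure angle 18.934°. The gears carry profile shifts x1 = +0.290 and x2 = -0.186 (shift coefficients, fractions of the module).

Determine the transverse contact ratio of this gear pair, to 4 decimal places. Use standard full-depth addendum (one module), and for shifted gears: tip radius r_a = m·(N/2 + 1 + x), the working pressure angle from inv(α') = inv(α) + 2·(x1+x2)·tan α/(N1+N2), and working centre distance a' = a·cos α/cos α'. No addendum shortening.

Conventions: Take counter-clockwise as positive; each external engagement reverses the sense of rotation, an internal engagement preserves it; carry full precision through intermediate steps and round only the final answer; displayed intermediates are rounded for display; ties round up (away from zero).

1.8269

single-mesh involute tooth geometry (62T engaging 62T at module 3.617)
base radii: r_b1 = 106.060142, r_b2 = 106.060142
tip radii: r_a1 = 116.792930, r_a2 = 115.071238
inv(α') = inv(18.934°) + 2·(+0.290-0.186)·tan α/(62+62) = 0.01315441  ⇒  α' = 19.20982°
a' = a·cos α / cos α' = 224.2540·cos 18.934°/cos 19.20982° = 224.627541
action lengths: √(r_a1²−r_b1²) = 48.906389, √(r_a2²−r_b2²) = 44.638953
base pitch p_b = π·m·cos α = 10.748315
CR = (48.906389 + 44.638953 − 224.627541·sin 19.20982°)/10.748315 = 1.826937
contact ratio ≈ 1.8269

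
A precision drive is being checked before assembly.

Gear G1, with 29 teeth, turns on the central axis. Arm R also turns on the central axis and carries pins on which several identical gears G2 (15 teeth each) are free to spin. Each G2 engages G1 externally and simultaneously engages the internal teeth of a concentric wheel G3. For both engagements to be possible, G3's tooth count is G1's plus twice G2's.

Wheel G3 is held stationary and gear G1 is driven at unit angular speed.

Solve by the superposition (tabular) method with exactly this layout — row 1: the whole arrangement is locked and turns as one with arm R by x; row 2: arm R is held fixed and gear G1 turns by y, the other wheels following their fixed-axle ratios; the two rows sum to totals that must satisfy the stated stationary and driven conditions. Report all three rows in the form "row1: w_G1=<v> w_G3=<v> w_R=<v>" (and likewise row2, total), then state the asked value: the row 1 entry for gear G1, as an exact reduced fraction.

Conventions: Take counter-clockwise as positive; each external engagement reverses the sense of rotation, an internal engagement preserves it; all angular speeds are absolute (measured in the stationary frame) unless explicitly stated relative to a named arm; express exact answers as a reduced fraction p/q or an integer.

row1: w_G1=29/88 w_G3=29/88 w_R=29/88
row2: w_G1=59/88 w_G3=-29/88 w_R=0
total: w_G1=1 w_G3=0 w_R=29/88
asked value: 29/88

class = planetary set [G3 = 29+2·15 = 59; Willis about the carrier]
superposition row 1 [locked train]: every member turns x
row 2: sun turns y, ring = −(29/59)·y, arm 0
boundary: total ω_ring = x − (29/59)·y = 0 and total ω_sun = x + y = 1  ⇒  y = 59/88, x = 29/88
row 2 ring = −(29/59)·59/88 = -29/88
totals (row 1 + row 2): sun 29/88 + 59/88 = 1, ring 29/88 + (-29/88) = 0, arm 29/88 + 0 = 29/88
asked cell (row1, sun) = 29/88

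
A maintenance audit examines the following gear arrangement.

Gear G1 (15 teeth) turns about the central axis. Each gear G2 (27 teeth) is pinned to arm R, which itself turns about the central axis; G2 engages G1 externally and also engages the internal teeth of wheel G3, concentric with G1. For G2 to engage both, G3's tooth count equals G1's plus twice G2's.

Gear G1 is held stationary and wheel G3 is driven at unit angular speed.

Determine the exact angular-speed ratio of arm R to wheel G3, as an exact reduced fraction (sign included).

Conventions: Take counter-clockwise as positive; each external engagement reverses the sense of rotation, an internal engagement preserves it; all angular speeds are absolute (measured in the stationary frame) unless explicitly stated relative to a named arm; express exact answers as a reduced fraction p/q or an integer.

23/28

class = planetary set [G3 = 15+2·27 = 69; Willis about the carrier]
ring teeth: 15 + 2·27 = 69
15(ω_sun−ω_arm) = −69(ω_ring−ω_arm),  ω_sun = 0, ω_ring = 1
15(0−ω_arm) = −69(1−ω_arm)  ⇒  84·ω_arm = 69  ⇒  ω_arm = 23/28
ω_out/ω_in = 23/28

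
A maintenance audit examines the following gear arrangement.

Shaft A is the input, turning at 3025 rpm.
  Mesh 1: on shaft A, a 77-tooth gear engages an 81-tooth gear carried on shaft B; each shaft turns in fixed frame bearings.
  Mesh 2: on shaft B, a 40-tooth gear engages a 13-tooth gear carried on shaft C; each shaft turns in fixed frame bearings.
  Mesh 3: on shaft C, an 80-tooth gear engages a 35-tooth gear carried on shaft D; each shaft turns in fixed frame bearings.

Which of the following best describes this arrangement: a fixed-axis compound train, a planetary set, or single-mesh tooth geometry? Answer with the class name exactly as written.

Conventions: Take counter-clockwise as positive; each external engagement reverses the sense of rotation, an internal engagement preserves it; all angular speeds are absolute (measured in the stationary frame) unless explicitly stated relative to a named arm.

topology: fixed-axis compound train — 3 meshes, A→D
classification: fixed-axis compound train

fixed-axis compound train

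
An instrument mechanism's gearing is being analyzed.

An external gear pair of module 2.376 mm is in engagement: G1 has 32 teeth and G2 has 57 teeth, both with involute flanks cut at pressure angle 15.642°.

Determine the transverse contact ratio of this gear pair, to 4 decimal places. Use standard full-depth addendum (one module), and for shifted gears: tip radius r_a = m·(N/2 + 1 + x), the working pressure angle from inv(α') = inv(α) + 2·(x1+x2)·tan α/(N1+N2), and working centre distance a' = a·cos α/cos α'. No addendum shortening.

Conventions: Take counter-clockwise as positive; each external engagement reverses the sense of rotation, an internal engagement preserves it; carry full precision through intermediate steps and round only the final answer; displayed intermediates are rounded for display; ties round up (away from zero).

single-mesh involute tooth geometry (32T engaging 57T at module 2.376)
base radii: r_b1 = 36.608084, r_b2 = 65.208150
tip radii: r_a1 = 40.392000, r_a2 = 70.092000
no profile shift: α' = α, a' = a
action lengths: √(r_a1²−r_b1²) = 17.069324, √(r_a2²−r_b2²) = 25.705751
base pitch p_b = π·m·cos α = 7.187981
CR = (17.069324 + 25.705751 − 105.732000·sin 15.64200°)/7.187981 = 1.984841
contact ratio ≈ 1.9848

1.9848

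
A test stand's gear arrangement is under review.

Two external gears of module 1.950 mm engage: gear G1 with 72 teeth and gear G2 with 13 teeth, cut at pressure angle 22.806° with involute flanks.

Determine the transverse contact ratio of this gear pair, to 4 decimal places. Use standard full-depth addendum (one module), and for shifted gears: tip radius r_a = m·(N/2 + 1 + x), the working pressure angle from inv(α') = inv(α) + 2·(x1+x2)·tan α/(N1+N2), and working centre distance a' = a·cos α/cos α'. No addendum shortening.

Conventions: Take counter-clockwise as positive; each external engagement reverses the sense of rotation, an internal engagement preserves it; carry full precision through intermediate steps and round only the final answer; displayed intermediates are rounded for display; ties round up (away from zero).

1.5191

recognized (one external pair, fixed centres): single-mesh tooth geometry, m = 1.950, N1 = 72, N2 = 13
base radii: r_b1 = 64.711944, r_b2 = 11.684101
tip radii: r_a1 = 72.150000, r_a2 = 14.625000
no profile shift: α' = α, a' = a
action lengths: √(r_a1²−r_b1²) = 31.905905, √(r_a2²−r_b2²) = 8.796159
base pitch p_b = π·m·cos α = 5.647182
CR = (31.905905 + 8.796159 − 82.875000·sin 22.80600°)/5.647182 = 1.519113
contact ratio ≈ 1.5191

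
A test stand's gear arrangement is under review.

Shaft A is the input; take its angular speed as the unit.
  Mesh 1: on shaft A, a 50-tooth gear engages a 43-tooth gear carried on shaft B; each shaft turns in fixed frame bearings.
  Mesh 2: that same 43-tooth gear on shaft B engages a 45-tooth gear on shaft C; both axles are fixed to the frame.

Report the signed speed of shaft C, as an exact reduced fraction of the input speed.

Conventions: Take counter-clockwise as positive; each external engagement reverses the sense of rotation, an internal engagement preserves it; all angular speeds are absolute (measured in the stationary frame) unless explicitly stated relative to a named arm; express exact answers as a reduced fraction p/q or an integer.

10/9

2-mesh fixed-axis compound train (all bearings frame-fixed)
mesh 1 [50T→43T]: |ω|/ω_in = 1×50/43 = 50/43, sense flips to −
mesh 2 [43T→45T]: |ω|/ω_in = (50/43)×43/45 = 10/9, sense flips to +
signed output speed (× input speed) = 10/9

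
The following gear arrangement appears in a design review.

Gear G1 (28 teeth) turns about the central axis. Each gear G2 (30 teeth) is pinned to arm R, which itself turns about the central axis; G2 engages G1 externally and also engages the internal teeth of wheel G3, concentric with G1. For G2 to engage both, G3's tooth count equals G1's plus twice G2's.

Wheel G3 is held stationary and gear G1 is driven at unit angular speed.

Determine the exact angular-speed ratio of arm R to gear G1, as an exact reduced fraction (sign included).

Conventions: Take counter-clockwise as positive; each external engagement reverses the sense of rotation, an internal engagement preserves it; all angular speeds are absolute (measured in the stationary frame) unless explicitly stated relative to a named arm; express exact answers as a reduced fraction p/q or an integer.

topology: planetary set — G1 28T / G2 30T / G3 88T, arm = carrier (Willis)
ring teeth: 28 + 2·30 = 88
28(ω_sun−ω_arm) = −88(ω_ring−ω_arm),  ω_ring = 0, ω_sun = 1
28(1−ω_arm) = −88(0−ω_arm)  ⇒  116·ω_arm = 28  ⇒  ω_arm = 7/29
ω_out/ω_in = 7/29

7/29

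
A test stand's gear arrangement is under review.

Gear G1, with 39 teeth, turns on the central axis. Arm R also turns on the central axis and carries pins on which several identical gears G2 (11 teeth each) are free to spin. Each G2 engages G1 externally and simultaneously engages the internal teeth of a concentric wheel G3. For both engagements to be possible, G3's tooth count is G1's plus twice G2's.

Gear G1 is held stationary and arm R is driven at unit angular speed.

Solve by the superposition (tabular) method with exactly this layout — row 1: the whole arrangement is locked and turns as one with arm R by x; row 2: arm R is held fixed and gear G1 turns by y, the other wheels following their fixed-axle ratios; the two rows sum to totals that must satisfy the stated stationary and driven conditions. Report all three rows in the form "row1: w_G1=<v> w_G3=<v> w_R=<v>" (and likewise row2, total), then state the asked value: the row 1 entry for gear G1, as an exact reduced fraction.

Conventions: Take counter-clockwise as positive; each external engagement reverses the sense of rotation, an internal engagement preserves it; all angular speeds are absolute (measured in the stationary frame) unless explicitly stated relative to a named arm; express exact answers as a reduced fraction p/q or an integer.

planetary set (39T centre, 11T on arm, 61T internal) — Willis relation
row 1 — lock + rotate with arm: ω_sun = ω_ring = ω_arm = x
superposition row 2 [arm held]: sun y, ring −(39/61)·y, arm 0
boundary: total ω_sun = x + y = 0 and total ω_arm = x = 1  ⇒  y = -1, x = 1
row 2 ring = −(39/61)·(-1) = 39/61
totals (row 1 + row 2): sun 1 + (-1) = 0, ring 1 + 39/61 = 100/61, arm 1 + 0 = 1
asked cell (row1, sun) = 1

row1: w_G1=1 w_G3=1 w_R=1
row2: w_G1=-1 w_G3=39/61 w_R=0
total: w_G1=0 w_G3=100/61 w_R=1
asked value: 1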